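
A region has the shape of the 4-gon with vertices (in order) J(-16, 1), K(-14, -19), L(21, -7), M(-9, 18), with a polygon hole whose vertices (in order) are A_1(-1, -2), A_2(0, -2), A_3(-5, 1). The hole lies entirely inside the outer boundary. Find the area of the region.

703

Outer boundary:
Apply Gauss's area formula: 2A = Σ (x_i·y_{i+1} − x_{i+1}·y_i), indices taken mod 4.
Cross-terms: 318, 497, 315, 279  ⇒  Σ = 1409
Area = |Σ|/2 = 704.5.
Hole:
Apply the shoelace (surveyor's) formula: 2A = Σ (x_i·y_{i+1} − x_{i+1}·y_i), indices taken mod 3.
Σ = (2) + (-10) + (11) = 3
Area = |Σ|/2 = 1.5.
Net area = 704.5 − 1.5 = 703.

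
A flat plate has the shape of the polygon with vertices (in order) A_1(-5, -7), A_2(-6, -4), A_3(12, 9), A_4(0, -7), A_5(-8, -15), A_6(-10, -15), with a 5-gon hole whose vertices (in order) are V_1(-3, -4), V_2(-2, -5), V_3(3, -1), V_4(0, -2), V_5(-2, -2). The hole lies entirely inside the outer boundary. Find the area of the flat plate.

Outer boundary:
Apply the surveyor's formula: 2A = Σ (x_i·y_{i+1} − x_{i+1}·y_i), indices taken mod 6.
Σ = (-22) + (-6) + (-84) + (-56) + (-30) + (-5) = -203
Area = |Σ|/2 = 101.5.
Hole:
Apply the surveyor's formula: 2A = Σ (x_i·y_{i+1} − x_{i+1}·y_i), indices taken mod 5.
Σ = (7) + (17) + (-6) + (-4) + (2) = 16
Area = |Σ|/2 = 8.
Net area = 101.5 − 8 = 93.5.

93.5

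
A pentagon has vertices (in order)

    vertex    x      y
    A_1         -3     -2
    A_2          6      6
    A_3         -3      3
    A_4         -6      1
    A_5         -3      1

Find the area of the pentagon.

25.5

Apply the surveyor's formula: 2A = Σ (x_i·y_{i+1} − x_{i+1}·y_i), indices taken mod 5.
Cross-terms: -6, 36, 15, -3, 9  ⇒  Σ = 51
Area = |Σ|/2 = 25.5.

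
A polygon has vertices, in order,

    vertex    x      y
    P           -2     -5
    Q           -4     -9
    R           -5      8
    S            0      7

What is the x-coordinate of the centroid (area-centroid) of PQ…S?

-2.84

Apply the shoelace formula. First the cross-terms c_i = x_i·y_{i+1} − x_{i+1}·y_i:
  -2, -77, -35, 14  ⇒  2A = -100, A = -50.
Then Σ (x_i + x_{i+1})·c_i = 852, so x̄ = 852 / (6·(-50)) = -2.84.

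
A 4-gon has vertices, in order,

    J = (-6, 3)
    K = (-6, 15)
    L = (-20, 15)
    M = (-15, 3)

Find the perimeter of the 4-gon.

48

|JK| = √((0)² + (12)²) = √144 = 12
|KL| = √((-14)² + (0)²) = √196 = 14
|LM| = √((5)² + (-12)²) = √169 = 13
|MJ| = √((9)² + (0)²) = √81 = 9
Perimeter = 12 + 14 + 13 + 9 = 48.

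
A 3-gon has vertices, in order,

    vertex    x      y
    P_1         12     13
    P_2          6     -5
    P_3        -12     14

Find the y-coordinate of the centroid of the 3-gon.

Apply Gauss's area formula. First the cross-terms c_i = x_i·y_{i+1} − x_{i+1}·y_i:
  -138, 24, -324  ⇒  2A = -438, A = -219.
Then Σ (y_i + y_{i+1})·c_i = -9636, so ȳ = -9636 / (6·(-219)) = 22/3.

22/3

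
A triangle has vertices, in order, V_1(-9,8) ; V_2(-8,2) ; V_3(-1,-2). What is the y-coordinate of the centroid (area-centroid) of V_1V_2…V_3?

8/3

Apply the surveyor's formula. First the cross-terms c_i = x_i·y_{i+1} − x_{i+1}·y_i:
  46, 18, -26  ⇒  2A = 38, A = 19.
Then Σ (y_i + y_{i+1})·c_i = 304, so ȳ = 304 / (6·19) = 8/3.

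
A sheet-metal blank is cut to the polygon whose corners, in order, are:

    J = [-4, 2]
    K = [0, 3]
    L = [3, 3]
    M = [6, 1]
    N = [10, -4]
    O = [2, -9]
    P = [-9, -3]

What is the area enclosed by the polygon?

Apply the surveyor's formula: 2A = Σ (x_i·y_{i+1} − x_{i+1}·y_i), indices taken mod 7.
Cross-terms: -12, -9, -15, -34, -82, -87, -30  ⇒  Σ = -269
Area = |Σ|/2 = 134.5.

134.5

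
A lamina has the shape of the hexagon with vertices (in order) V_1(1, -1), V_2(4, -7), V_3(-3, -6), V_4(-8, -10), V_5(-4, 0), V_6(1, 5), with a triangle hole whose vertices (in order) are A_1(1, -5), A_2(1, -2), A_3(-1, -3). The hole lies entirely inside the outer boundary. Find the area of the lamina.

63

Outer boundary:
Apply the shoelace (surveyor's) formula: 2A = Σ (x_i·y_{i+1} − x_{i+1}·y_i), indices taken mod 6.
Σ = (-3) + (-45) + (-18) + (-40) + (-20) + (-6) = -132
Area = |Σ|/2 = 66.
Hole:
A_1→A_2: (1)(-2) − (1)(-5) = 3
A_2→A_3: (1)(-3) − (-1)(-2) = -5
A_3→A_1: (-1)(-5) − (1)(-3) = 8
Σ = 6
Area = |Σ|/2 = 3.
Net area = 66 − 3 = 63.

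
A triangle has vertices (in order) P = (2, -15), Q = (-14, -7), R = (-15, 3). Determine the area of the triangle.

Apply the shoelace (surveyor's) formula: 2A = Σ (x_i·y_{i+1} − x_{i+1}·y_i), indices taken mod 3.
Σ = (-224) + (-147) + (219) = -152
Area = |Σ|/2 = 76.

76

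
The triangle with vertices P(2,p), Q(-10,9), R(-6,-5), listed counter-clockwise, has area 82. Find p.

8

The doubled signed area Σ (x_i y_{i+1} − x_{i+1} y_i) is linear in p.
With p=0 it equals 132; the coefficient of p is 4 (from the two edges through P).
So 4·p + 132 = 2·82 = 164 ⇒ p = 8.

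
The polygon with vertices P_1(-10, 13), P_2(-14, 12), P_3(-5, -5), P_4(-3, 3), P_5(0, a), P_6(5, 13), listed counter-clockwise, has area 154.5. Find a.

Write out the shoelace sum; only the two edges meeting at P_5 involve a:
2·Area = [((-3)·a − 0·3) + (0·13 − 5·a)] + 357
       = -8·a + 357 = 309
⇒ a = 6.

6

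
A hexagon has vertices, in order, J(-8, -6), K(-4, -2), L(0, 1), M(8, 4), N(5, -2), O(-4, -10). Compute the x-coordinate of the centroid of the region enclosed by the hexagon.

-97/255

Apply the shoelace formula. First the cross-terms c_i = x_i·y_{i+1} − x_{i+1}·y_i:
  -8, -4, -8, -36, -58, -56  ⇒  2A = -170, A = -85.
Then Σ (x_i + x_{i+1})·c_i = 194, so x̄ = 194 / (6·(-85)) = -97/255.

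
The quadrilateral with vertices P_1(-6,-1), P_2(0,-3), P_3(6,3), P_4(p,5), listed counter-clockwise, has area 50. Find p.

Write out the shoelace sum; only the two edges meeting at P_4 involve p:
2·Area = [(6·5 − p·3) + (p·(-1) − (-6)·5)] + 36
       = -4·p + 96 = 100
⇒ p = -1.

-1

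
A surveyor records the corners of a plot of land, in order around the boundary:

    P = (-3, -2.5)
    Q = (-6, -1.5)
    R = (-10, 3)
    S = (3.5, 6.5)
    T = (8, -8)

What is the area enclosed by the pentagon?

121.5

Apply Gauss's area formula: 2A = Σ (x_i·y_{i+1} − x_{i+1}·y_i), indices taken mod 5.
Cross-terms: -10.5, -33, -75.5, -80, -44  ⇒  Σ = -243
Area = |Σ|/2 = 121.5.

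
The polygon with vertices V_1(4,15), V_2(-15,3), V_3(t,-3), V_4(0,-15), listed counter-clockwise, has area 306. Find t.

Write out the shoelace sum; only the two edges meeting at V_3 involve t:
2·Area = [((-15)·(-3) − t·3) + (t·(-15) − 0·(-3))] + 297
       = -18·t + 342 = 612
⇒ t = -15.

-15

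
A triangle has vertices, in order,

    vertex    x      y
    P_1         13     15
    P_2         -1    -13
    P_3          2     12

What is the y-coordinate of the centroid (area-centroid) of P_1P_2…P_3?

Apply the shoelace (surveyor's) formula. First the cross-terms c_i = x_i·y_{i+1} − x_{i+1}·y_i:
  -154, 14, -126  ⇒  2A = -266, A = -133.
Then Σ (y_i + y_{i+1})·c_i = -3724, so ȳ = -3724 / (6·(-133)) = 14/3.

14/3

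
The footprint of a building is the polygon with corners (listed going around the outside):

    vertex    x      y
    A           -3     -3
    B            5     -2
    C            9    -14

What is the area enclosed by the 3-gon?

Cross-terms: 21, -52, -69  ⇒  Σ = -100
Area = |Σ|/2 = 50.

50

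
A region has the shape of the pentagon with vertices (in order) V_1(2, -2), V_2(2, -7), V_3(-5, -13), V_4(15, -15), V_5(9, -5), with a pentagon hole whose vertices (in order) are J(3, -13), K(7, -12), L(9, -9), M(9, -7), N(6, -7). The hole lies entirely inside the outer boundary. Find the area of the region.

105.5

Outer boundary:
V_1→V_2: (2)(-7) − (2)(-2) = -10
V_2→V_3: (2)(-13) − (-5)(-7) = -61
V_3→V_4: (-5)(-15) − (15)(-13) = 270
V_4→V_5: (15)(-5) − (9)(-15) = 60
V_5→V_1: (9)(-2) − (2)(-5) = -8
Σ = 251
Area = |Σ|/2 = 125.5.
Hole:
Apply the surveyor's formula: 2A = Σ (x_i·y_{i+1} − x_{i+1}·y_i), indices taken mod 5.
J→K: (3)(-12) − (7)(-13) = 55
K→L: (7)(-9) − (9)(-12) = 45
L→M: (9)(-7) − (9)(-9) = 18
M→N: (9)(-7) − (6)(-7) = -21
N→J: (6)(-13) − (3)(-7) = -57
Σ = 40
Area = |Σ|/2 = 20.
Net area = 125.5 − 20 = 105.5.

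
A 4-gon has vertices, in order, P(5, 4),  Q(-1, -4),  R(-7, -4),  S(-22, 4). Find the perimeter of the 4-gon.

60

|PQ| = √((-6)² + (-8)²) = √100 = 10
|QR| = √((-6)² + (0)²) = √36 = 6
|RS| = √((-15)² + (8)²) = √289 = 17
|SP| = √((27)² + (0)²) = √729 = 27
Perimeter = 10 + 6 + 17 + 27 = 60.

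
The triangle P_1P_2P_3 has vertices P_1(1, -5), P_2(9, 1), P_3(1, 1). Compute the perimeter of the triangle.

|P_1P_2| = √((8)² + (6)²) = √100 = 10
|P_2P_3| = √((-8)² + (0)²) = √64 = 8
|P_3P_1| = √((0)² + (-6)²) = √36 = 6
Perimeter = 10 + 8 + 6 = 24.

24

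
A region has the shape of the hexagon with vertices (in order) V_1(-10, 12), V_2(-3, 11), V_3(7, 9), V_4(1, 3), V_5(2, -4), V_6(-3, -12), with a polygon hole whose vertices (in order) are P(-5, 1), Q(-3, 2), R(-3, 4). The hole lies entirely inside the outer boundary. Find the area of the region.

Outer boundary:
Apply Gauss's area formula: 2A = Σ (x_i·y_{i+1} − x_{i+1}·y_i), indices taken mod 6.
Cross-terms: -74, -104, 12, -10, -36, -156  ⇒  Σ = -368
Area = |Σ|/2 = 184.
Hole:
Apply the surveyor's formula: 2A = Σ (x_i·y_{i+1} − x_{i+1}·y_i), indices taken mod 3.
Σ = (-7) + (-6) + (17) = 4
Area = |Σ|/2 = 2.
Net area = 184 − 2 = 182.

182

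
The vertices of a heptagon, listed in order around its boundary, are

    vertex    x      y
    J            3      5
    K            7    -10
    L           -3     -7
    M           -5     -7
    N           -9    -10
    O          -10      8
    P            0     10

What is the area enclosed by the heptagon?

236.5

Apply Gauss's area formula: 2A = Σ (x_i·y_{i+1} − x_{i+1}·y_i), indices taken mod 7.
J→K: (3)(-10) − (7)(5) = -65
K→L: (7)(-7) − (-3)(-10) = -79
L→M: (-3)(-7) − (-5)(-7) = -14
M→N: (-5)(-10) − (-9)(-7) = -13
N→O: (-9)(8) − (-10)(-10) = -172
O→P: (-10)(10) − (0)(8) = -100
P→J: (0)(5) − (3)(10) = -30
Σ = -473
Area = |Σ|/2 = 236.5.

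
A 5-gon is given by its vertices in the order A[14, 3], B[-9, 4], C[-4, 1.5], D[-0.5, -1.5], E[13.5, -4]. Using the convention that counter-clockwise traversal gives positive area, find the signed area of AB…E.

Apply the shoelace (surveyor's) formula: 2A = Σ (x_i·y_{i+1} − x_{i+1}·y_i), indices taken mod 5.
A→B: (14)(4) − (-9)(3) = 83
B→C: (-9)(1.5) − (-4)(4) = 2.5
C→D: (-4)(-1.5) − (-0.5)(1.5) = 6.75
D→E: (-0.5)(-4) − (13.5)(-1.5) = 22.25
E→A: (13.5)(3) − (14)(-4) = 96.5
Σ = 211
Signed area = Σ/2 = 105.5 (positive ⇒ counter-clockwise traversal).

105.5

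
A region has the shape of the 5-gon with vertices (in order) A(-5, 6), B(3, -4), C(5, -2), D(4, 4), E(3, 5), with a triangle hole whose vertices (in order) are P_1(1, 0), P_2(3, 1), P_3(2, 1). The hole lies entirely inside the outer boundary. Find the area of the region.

Outer boundary:
Apply Gauss's area formula: 2A = Σ (x_i·y_{i+1} − x_{i+1}·y_i), indices taken mod 5.
Σ = (2) + (14) + (28) + (8) + (43) = 95
Area = |Σ|/2 = 47.5.
Hole:
Apply Gauss's area formula: 2A = Σ (x_i·y_{i+1} − x_{i+1}·y_i), indices taken mod 3.
P_1→P_2: (1)(1) − (3)(0) = 1
P_2→P_3: (3)(1) − (2)(1) = 1
P_3→P_1: (2)(0) − (1)(1) = -1
Σ = 1
Area = |Σ|/2 = 0.5.
Net area = 47.5 − 0.5 = 47.

47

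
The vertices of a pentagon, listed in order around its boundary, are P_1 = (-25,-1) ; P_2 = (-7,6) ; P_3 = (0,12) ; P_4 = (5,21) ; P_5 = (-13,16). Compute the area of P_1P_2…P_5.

232.5

Apply the surveyor's formula: 2A = Σ (x_i·y_{i+1} − x_{i+1}·y_i), indices taken mod 5.
Cross-terms: -157, -84, -60, 353, 413  ⇒  Σ = 465
Area = |Σ|/2 = 232.5.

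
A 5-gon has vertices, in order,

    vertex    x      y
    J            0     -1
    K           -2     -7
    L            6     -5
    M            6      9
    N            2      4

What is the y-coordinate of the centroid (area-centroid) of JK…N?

-100/207

Apply the surveyor's formula. First the cross-terms c_i = x_i·y_{i+1} − x_{i+1}·y_i:
  -2, 52, 84, 6, -2  ⇒  2A = 138, A = 69.
Then Σ (y_i + y_{i+1})·c_i = -200, so ȳ = -200 / (6·69) = -100/207.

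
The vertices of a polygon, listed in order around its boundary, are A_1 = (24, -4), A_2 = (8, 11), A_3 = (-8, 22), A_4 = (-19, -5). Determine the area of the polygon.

607

Apply the surveyor's formula: 2A = Σ (x_i·y_{i+1} − x_{i+1}·y_i), indices taken mod 4.
Σ = (296) + (264) + (458) + (196) = 1214
Area = |Σ|/2 = 607.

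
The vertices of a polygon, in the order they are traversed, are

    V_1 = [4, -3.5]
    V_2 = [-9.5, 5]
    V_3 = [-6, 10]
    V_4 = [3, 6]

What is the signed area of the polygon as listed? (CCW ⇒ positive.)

Apply the surveyor's formula: 2A = Σ (x_i·y_{i+1} − x_{i+1}·y_i), indices taken mod 4.
Σ = (-13.25) + (-65) + (-66) + (-34.5) = -178.75
Signed area = Σ/2 = -89.375 (negative ⇒ clockwise traversal).

-89.375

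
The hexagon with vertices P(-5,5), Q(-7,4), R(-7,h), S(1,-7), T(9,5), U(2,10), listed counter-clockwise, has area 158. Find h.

The doubled signed area Σ (x_i y_{i+1} − x_{i+1} y_i) is linear in h.
With h=0 it equals 300; the coefficient of h is -8 (from the two edges through R).
So -8·h + 300 = 2·158 = 316 ⇒ h = -2.

-2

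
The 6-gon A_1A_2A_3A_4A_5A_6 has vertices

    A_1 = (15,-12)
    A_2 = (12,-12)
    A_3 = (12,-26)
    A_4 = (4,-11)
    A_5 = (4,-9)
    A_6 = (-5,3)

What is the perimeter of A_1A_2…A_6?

76

|A_1A_2| = √((-3)² + (0)²) = √9 = 3
|A_2A_3| = √((0)² + (-14)²) = √196 = 14
|A_3A_4| = √((-8)² + (15)²) = √289 = 17
|A_4A_5| = √((0)² + (2)²) = √4 = 2
|A_5A_6| = √((-9)² + (12)²) = √225 = 15
|A_6A_1| = √((20)² + (-15)²) = √625 = 25
Perimeter = 3 + 14 + 17 + 2 + 15 + 25 = 76.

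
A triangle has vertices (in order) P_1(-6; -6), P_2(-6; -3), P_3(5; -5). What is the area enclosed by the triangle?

16.5

Apply the surveyor's formula: 2A = Σ (x_i·y_{i+1} − x_{i+1}·y_i), indices taken mod 3.
P_1→P_2: (-6)(-3) − (-6)(-6) = -18
P_2→P_3: (-6)(-5) − (5)(-3) = 45
P_3→P_1: (5)(-6) − (-6)(-5) = -60
Σ = -33
Area = |Σ|/2 = 16.5.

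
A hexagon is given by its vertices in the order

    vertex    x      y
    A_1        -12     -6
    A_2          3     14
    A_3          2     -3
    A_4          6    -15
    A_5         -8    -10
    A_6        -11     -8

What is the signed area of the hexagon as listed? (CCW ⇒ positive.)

-227.5

Apply Gauss's area formula: 2A = Σ (x_i·y_{i+1} − x_{i+1}·y_i), indices taken mod 6.
Σ = (-150) + (-37) + (-12) + (-180) + (-46) + (-30) = -455
Signed area = Σ/2 = -227.5 (negative ⇒ clockwise traversal).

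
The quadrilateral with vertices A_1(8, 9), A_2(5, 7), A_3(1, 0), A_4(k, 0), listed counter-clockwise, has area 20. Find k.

4

Write out the shoelace sum; only the two edges meeting at A_4 involve k:
2·Area = [(1·0 − k·0) + (k·9 − 8·0)] + 4
       = 9·k + 4 = 40
⇒ k = 4.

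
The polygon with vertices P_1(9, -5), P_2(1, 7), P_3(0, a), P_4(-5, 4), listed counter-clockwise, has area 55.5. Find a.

Write out the shoelace sum; only the two edges meeting at P_3 involve a:
2·Area = [(1·a − 0·7) + (0·4 − (-5)·a)] + 57
       = 6·a + 57 = 111
⇒ a = 9.

9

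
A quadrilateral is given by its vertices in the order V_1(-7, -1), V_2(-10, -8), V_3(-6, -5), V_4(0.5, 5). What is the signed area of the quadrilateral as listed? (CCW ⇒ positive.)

V_1→V_2: (-7)(-8) − (-10)(-1) = 46
V_2→V_3: (-10)(-5) − (-6)(-8) = 2
V_3→V_4: (-6)(5) − (0.5)(-5) = -27.5
V_4→V_1: (0.5)(-1) − (-7)(5) = 34.5
Σ = 55
Signed area = Σ/2 = 27.5 (positive ⇒ counter-clockwise traversal).

27.5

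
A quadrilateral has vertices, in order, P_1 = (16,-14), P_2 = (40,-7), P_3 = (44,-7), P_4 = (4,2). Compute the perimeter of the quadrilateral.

90

|P_1P_2| = √((24)² + (7)²) = √625 = 25
|P_2P_3| = √((4)² + (0)²) = √16 = 4
|P_3P_4| = √((-40)² + (9)²) = √1681 = 41
|P_4P_1| = √((12)² + (-16)²) = √400 = 20
Perimeter = 25 + 4 + 41 + 20 = 90.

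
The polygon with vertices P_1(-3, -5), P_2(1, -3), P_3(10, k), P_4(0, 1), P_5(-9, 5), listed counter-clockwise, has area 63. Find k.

The doubled signed area Σ (x_i y_{i+1} − x_{i+1} y_i) is linear in k.
With k=0 it equals 123; the coefficient of k is 1 (from the two edges through P_3).
So 1·k + 123 = 2·63 = 126 ⇒ k = 3.

3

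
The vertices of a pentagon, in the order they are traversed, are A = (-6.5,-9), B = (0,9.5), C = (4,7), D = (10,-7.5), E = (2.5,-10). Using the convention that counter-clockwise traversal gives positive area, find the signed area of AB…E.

Apply the shoelace (surveyor's) formula: 2A = Σ (x_i·y_{i+1} − x_{i+1}·y_i), indices taken mod 5.
A→B: (-6.5)(9.5) − (0)(-9) = -61.75
B→C: (0)(7) − (4)(9.5) = -38
C→D: (4)(-7.5) − (10)(7) = -100
D→E: (10)(-10) − (2.5)(-7.5) = -81.25
E→A: (2.5)(-9) − (-6.5)(-10) = -87.5
Σ = -368.5
Signed area = Σ/2 = -184.25 (negative ⇒ clockwise traversal).

-184.25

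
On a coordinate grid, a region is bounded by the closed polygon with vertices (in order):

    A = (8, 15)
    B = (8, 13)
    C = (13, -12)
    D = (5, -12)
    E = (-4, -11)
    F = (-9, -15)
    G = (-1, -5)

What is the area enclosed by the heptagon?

232

Cross-terms: -16, -265, -96, -103, -39, 30, 25  ⇒  Σ = -464
Area = |Σ|/2 = 232.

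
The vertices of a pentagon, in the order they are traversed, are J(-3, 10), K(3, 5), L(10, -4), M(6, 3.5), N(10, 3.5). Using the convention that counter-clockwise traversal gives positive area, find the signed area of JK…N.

Apply the shoelace formula: 2A = Σ (x_i·y_{i+1} − x_{i+1}·y_i), indices taken mod 5.
Cross-terms: -45, -62, 59, -14, 110.5  ⇒  Σ = 48.5
Signed area = Σ/2 = 24.25 (positive ⇒ counter-clockwise traversal).

24.25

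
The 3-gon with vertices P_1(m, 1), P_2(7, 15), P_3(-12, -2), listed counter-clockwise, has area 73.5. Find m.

0

The doubled signed area Σ (x_i y_{i+1} − x_{i+1} y_i) is linear in m.
With m=0 it equals 147; the coefficient of m is 17 (from the two edges through P_1).
So 17·m + 147 = 2·73.5 = 147 ⇒ m = 0.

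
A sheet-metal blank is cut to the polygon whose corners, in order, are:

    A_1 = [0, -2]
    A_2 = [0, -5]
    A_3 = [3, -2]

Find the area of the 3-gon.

4.5

Σ = (0) + (15) + (-6) = 9
Area = |Σ|/2 = 4.5.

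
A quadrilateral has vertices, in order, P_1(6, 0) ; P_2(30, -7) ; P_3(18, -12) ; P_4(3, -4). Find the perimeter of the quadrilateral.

60

|P_1P_2| = √((24)² + (-7)²) = √625 = 25
|P_2P_3| = √((-12)² + (-5)²) = √169 = 13
|P_3P_4| = √((-15)² + (8)²) = √289 = 17
|P_4P_1| = √((3)² + (4)²) = √25 = 5
Perimeter = 25 + 13 + 17 + 5 = 60.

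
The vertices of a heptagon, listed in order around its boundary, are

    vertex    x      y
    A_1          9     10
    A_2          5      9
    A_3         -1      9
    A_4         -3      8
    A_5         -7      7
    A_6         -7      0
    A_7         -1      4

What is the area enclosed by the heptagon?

57

Apply the surveyor's formula: 2A = Σ (x_i·y_{i+1} − x_{i+1}·y_i), indices taken mod 7.
Cross-terms: 31, 54, 19, 35, 49, -28, -46  ⇒  Σ = 114
Area = |Σ|/2 = 57.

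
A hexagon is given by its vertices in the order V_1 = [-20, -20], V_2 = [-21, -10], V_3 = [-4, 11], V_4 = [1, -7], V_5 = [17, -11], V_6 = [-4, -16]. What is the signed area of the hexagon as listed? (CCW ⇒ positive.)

Apply Gauss's area formula: 2A = Σ (x_i·y_{i+1} − x_{i+1}·y_i), indices taken mod 6.
Σ = (-220) + (-271) + (17) + (108) + (-316) + (-240) = -922
Signed area = Σ/2 = -461 (negative ⇒ clockwise traversal).

-461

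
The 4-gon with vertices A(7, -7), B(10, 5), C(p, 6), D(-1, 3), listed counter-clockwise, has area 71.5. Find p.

Write out the shoelace sum; only the two edges meeting at C involve p:
2·Area = [(10·6 − p·5) + (p·3 − (-1)·6)] + 91
       = -2·p + 157 = 143
⇒ p = 7.

7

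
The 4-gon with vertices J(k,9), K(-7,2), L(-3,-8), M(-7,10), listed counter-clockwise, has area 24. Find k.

-9

The doubled signed area Σ (x_i y_{i+1} − x_{i+1} y_i) is linear in k.
With k=0 it equals -24; the coefficient of k is -8 (from the two edges through J).
So -8·k + -24 = 2·24 = 48 ⇒ k = -9.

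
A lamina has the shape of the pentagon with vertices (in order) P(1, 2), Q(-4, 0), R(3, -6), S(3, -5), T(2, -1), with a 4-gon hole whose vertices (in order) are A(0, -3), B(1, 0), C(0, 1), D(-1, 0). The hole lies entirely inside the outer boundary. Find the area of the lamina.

19.5

Outer boundary:
Apply the surveyor's formula: 2A = Σ (x_i·y_{i+1} − x_{i+1}·y_i), indices taken mod 5.
Σ = (8) + (24) + (3) + (7) + (5) = 47
Area = |Σ|/2 = 23.5.
Hole:
Apply the shoelace (surveyor's) formula: 2A = Σ (x_i·y_{i+1} − x_{i+1}·y_i), indices taken mod 4.
Cross-terms: 3, 1, 1, 3  ⇒  Σ = 8
Area = |Σ|/2 = 4.
Net area = 23.5 − 4 = 19.5.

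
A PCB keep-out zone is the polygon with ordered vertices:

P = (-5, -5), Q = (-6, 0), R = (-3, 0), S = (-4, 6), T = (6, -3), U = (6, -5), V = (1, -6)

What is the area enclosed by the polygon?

Σ = (-30) + (0) + (-18) + (-24) + (-12) + (-31) + (-35) = -150
Area = |Σ|/2 = 75.

75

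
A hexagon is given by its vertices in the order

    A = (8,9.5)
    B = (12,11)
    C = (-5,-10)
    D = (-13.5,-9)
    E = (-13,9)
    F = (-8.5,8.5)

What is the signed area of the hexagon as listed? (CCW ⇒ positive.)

-301.125

Σ = (-26) + (-65) + (-90) + (-238.5) + (-34) + (-148.75) = -602.25
Signed area = Σ/2 = -301.125 (negative ⇒ clockwise traversal).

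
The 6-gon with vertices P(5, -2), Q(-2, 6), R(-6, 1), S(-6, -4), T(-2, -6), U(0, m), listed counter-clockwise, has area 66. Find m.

-2

Write out the shoelace sum; only the two edges meeting at U involve m:
2·Area = [((-2)·m − 0·(-6)) + (0·(-2) − 5·m)] + 118
       = -7·m + 118 = 132
⇒ m = -2.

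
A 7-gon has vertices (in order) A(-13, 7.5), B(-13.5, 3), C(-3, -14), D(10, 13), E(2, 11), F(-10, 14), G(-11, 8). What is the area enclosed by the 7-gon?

Σ = (62.25) + (198) + (101) + (84) + (138) + (74) + (21.5) = 678.75
Area = |Σ|/2 = 339.375.

339.375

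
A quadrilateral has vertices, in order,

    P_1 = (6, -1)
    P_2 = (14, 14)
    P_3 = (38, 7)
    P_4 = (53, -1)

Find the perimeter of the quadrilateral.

|P_1P_2| = √((8)² + (15)²) = √289 = 17
|P_2P_3| = √((24)² + (-7)²) = √625 = 25
|P_3P_4| = √((15)² + (-8)²) = √289 = 17
|P_4P_1| = √((-47)² + (0)²) = √2209 = 47
Perimeter = 17 + 25 + 17 + 47 = 106.

106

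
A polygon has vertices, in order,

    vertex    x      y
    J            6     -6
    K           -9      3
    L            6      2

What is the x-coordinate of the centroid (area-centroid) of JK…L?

Apply Gauss's area formula. First the cross-terms c_i = x_i·y_{i+1} − x_{i+1}·y_i:
  -36, -36, -48  ⇒  2A = -120, A = -60.
Then Σ (x_i + x_{i+1})·c_i = -360, so x̄ = -360 / (6·(-60)) = 1.

1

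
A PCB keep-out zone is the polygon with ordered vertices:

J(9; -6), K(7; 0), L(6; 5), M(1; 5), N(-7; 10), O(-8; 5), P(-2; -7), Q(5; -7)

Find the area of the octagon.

170

Apply the shoelace formula: 2A = Σ (x_i·y_{i+1} − x_{i+1}·y_i), indices taken mod 8.
Σ = (42) + (35) + (25) + (45) + (45) + (66) + (49) + (33) = 340
Area = |Σ|/2 = 170.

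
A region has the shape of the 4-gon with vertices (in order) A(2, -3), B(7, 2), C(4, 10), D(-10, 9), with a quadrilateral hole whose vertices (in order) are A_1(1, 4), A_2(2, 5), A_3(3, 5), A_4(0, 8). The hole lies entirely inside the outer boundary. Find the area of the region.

113.5

Outer boundary:
Apply the shoelace formula: 2A = Σ (x_i·y_{i+1} − x_{i+1}·y_i), indices taken mod 4.
Σ = (25) + (62) + (136) + (12) = 235
Area = |Σ|/2 = 117.5.
Hole:
Apply Gauss's area formula: 2A = Σ (x_i·y_{i+1} − x_{i+1}·y_i), indices taken mod 4.
Σ = (-3) + (-5) + (24) + (-8) = 8
Area = |Σ|/2 = 4.
Net area = 117.5 − 4 = 113.5.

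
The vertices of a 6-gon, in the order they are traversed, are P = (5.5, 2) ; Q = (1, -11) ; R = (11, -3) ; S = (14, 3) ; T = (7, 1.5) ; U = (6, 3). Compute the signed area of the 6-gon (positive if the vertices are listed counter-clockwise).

69

P→Q: (5.5)(-11) − (1)(2) = -62.5
Q→R: (1)(-3) − (11)(-11) = 118
R→S: (11)(3) − (14)(-3) = 75
S→T: (14)(1.5) − (7)(3) = 0
T→U: (7)(3) − (6)(1.5) = 12
U→P: (6)(2) − (5.5)(3) = -4.5
Σ = 138
Signed area = Σ/2 = 69 (positive ⇒ counter-clockwise traversal).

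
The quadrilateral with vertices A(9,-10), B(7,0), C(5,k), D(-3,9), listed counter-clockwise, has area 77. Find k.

9

Write out the shoelace sum; only the two edges meeting at C involve k:
2·Area = [(7·k − 5·0) + (5·9 − (-3)·k)] + 19
       = 10·k + 64 = 154
⇒ k = 9.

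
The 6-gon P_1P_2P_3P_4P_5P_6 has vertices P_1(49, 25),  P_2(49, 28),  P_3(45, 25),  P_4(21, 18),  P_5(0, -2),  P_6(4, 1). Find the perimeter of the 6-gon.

118

|P_1P_2| = √((0)² + (3)²) = √9 = 3
|P_2P_3| = √((-4)² + (-3)²) = √25 = 5
|P_3P_4| = √((-24)² + (-7)²) = √625 = 25
|P_4P_5| = √((-21)² + (-20)²) = √841 = 29
|P_5P_6| = √((4)² + (3)²) = √25 = 5
|P_6P_1| = √((45)² + (24)²) = √2601 = 51
Perimeter = 3 + 5 + 25 + 29 + 5 + 51 = 118.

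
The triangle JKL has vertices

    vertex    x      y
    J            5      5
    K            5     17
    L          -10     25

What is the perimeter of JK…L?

|JK| = √((0)² + (12)²) = √144 = 12
|KL| = √((-15)² + (8)²) = √289 = 17
|LJ| = √((15)² + (-20)²) = √625 = 25
Perimeter = 12 + 17 + 25 = 54.

54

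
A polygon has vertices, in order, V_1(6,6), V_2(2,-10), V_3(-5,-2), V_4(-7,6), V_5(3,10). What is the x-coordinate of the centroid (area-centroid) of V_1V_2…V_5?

Apply Gauss's area formula. First the cross-terms c_i = x_i·y_{i+1} − x_{i+1}·y_i:
  -72, -54, -44, -88, -42  ⇒  2A = -300, A = -150.
Then Σ (x_i + x_{i+1})·c_i = 88, so x̄ = 88 / (6·(-150)) = -22/225.

-22/225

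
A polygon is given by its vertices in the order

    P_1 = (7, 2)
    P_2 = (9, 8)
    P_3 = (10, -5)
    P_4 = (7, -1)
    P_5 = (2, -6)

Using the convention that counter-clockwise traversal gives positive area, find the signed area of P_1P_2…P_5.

Apply the surveyor's formula: 2A = Σ (x_i·y_{i+1} − x_{i+1}·y_i), indices taken mod 5.
Σ = (38) + (-125) + (25) + (-40) + (46) = -56
Signed area = Σ/2 = -28 (negative ⇒ clockwise traversal).

-28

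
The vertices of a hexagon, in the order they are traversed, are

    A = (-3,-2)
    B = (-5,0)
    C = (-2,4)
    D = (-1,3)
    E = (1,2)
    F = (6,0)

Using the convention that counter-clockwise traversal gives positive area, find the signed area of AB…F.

Apply the shoelace (surveyor's) formula: 2A = Σ (x_i·y_{i+1} − x_{i+1}·y_i), indices taken mod 6.
Cross-terms: -10, -20, -2, -5, -12, -12  ⇒  Σ = -61
Signed area = Σ/2 = -30.5 (negative ⇒ clockwise traversal).

-30.5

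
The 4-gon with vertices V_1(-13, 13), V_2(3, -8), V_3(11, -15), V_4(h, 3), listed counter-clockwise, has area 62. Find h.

The doubled signed area Σ (x_i y_{i+1} − x_{i+1} y_i) is linear in h.
With h=0 it equals 180; the coefficient of h is 28 (from the two edges through V_4).
So 28·h + 180 = 2·62 = 124 ⇒ h = -2.

-2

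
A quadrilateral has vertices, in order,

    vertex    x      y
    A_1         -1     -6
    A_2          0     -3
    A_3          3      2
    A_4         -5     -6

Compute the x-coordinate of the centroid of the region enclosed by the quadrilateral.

Apply the shoelace formula. First the cross-terms c_i = x_i·y_{i+1} − x_{i+1}·y_i:
  3, 9, -8, 24  ⇒  2A = 28, A = 14.
Then Σ (x_i + x_{i+1})·c_i = -104, so x̄ = -104 / (6·14) = -26/21.

-26/21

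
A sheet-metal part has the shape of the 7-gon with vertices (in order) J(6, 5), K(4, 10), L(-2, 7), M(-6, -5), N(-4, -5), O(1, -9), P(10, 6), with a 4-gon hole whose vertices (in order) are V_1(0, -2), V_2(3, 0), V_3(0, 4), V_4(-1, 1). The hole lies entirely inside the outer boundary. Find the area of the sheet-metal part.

138.5

Outer boundary:
Apply the shoelace formula: 2A = Σ (x_i·y_{i+1} − x_{i+1}·y_i), indices taken mod 7.
Σ = (40) + (48) + (52) + (10) + (41) + (96) + (14) = 301
Area = |Σ|/2 = 150.5.
Hole:
Apply the shoelace formula: 2A = Σ (x_i·y_{i+1} − x_{i+1}·y_i), indices taken mod 4.
Σ = (6) + (12) + (4) + (2) = 24
Area = |Σ|/2 = 12.
Net area = 150.5 − 12 = 138.5.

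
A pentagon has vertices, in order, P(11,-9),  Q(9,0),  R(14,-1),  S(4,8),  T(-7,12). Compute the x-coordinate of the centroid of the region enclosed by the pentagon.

Apply Gauss's area formula. First the cross-terms c_i = x_i·y_{i+1} − x_{i+1}·y_i:
  81, -9, 116, 104, -69  ⇒  2A = 223, A = 111.5.
Then Σ (x_i + x_{i+1})·c_i = 2913, so x̄ = 2913 / (6·111.5) = 971/223.

971/223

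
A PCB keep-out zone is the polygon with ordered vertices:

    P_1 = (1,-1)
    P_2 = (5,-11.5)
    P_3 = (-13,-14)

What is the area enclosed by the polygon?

Apply Gauss's area formula: 2A = Σ (x_i·y_{i+1} − x_{i+1}·y_i), indices taken mod 3.
Cross-terms: -6.5, -219.5, 27  ⇒  Σ = -199
Area = |Σ|/2 = 99.5.

99.5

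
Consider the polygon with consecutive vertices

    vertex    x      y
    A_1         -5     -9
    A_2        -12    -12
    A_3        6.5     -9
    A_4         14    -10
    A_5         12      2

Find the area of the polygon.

Apply the shoelace formula: 2A = Σ (x_i·y_{i+1} − x_{i+1}·y_i), indices taken mod 5.
Cross-terms: -48, 186, 61, 148, -98  ⇒  Σ = 249
Area = |Σ|/2 = 124.5.

124.5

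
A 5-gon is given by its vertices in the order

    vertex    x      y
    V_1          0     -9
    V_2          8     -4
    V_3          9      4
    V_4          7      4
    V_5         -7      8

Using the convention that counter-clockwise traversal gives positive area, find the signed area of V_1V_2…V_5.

Apply the shoelace (surveyor's) formula: 2A = Σ (x_i·y_{i+1} − x_{i+1}·y_i), indices taken mod 5.
V_1→V_2: (0)(-4) − (8)(-9) = 72
V_2→V_3: (8)(4) − (9)(-4) = 68
V_3→V_4: (9)(4) − (7)(4) = 8
V_4→V_5: (7)(8) − (-7)(4) = 84
V_5→V_1: (-7)(-9) − (0)(8) = 63
Σ = 295
Signed area = Σ/2 = 147.5 (positive ⇒ counter-clockwise traversal).

147.5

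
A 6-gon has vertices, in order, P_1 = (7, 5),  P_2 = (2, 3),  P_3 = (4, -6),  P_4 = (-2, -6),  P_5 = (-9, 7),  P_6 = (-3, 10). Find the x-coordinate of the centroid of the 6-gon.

-373/271

Apply the shoelace (surveyor's) formula. First the cross-terms c_i = x_i·y_{i+1} − x_{i+1}·y_i:
  11, -24, -36, -68, -69, -85  ⇒  2A = -271, A = -135.5.
Then Σ (x_i + x_{i+1})·c_i = 1119, so x̄ = 1119 / (6·(-135.5)) = -373/271.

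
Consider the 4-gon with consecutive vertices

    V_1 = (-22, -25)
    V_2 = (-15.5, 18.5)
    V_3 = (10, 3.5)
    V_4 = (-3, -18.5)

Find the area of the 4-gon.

770.125

Apply Gauss's area formula: 2A = Σ (x_i·y_{i+1} − x_{i+1}·y_i), indices taken mod 4.
Σ = (-794.5) + (-239.25) + (-174.5) + (-332) = -1540.25
Area = |Σ|/2 = 770.125.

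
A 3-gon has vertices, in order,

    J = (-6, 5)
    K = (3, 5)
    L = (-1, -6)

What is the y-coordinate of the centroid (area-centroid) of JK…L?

Apply the shoelace formula. First the cross-terms c_i = x_i·y_{i+1} − x_{i+1}·y_i:
  -45, -13, -41  ⇒  2A = -99, A = -49.5.
Then Σ (y_i + y_{i+1})·c_i = -396, so ȳ = -396 / (6·(-49.5)) = 4/3.

4/3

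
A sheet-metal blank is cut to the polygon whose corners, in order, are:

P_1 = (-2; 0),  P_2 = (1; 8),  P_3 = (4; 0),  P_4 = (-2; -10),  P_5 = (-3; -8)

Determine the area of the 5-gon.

Cross-terms: -16, -32, -40, -14, -16  ⇒  Σ = -118
Area = |Σ|/2 = 59.

59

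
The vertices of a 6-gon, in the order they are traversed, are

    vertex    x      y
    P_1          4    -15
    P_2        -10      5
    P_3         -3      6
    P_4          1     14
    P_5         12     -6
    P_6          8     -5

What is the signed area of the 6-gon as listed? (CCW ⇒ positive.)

Apply the shoelace (surveyor's) formula: 2A = Σ (x_i·y_{i+1} − x_{i+1}·y_i), indices taken mod 6.
P_1→P_2: (4)(5) − (-10)(-15) = -130
P_2→P_3: (-10)(6) − (-3)(5) = -45
P_3→P_4: (-3)(14) − (1)(6) = -48
P_4→P_5: (1)(-6) − (12)(14) = -174
P_5→P_6: (12)(-5) − (8)(-6) = -12
P_6→P_1: (8)(-15) − (4)(-5) = -100
Σ = -509
Signed area = Σ/2 = -254.5 (negative ⇒ clockwise traversal).

-254.5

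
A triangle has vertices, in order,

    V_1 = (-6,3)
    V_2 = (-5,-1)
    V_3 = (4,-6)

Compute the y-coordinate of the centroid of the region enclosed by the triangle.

Apply the shoelace formula. First the cross-terms c_i = x_i·y_{i+1} − x_{i+1}·y_i:
  21, 34, -24  ⇒  2A = 31, A = 15.5.
Then Σ (y_i + y_{i+1})·c_i = -124, so ȳ = -124 / (6·15.5) = -4/3.

-4/3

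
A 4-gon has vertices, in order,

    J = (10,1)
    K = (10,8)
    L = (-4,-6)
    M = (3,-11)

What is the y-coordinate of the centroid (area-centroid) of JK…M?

Apply the surveyor's formula. First the cross-terms c_i = x_i·y_{i+1} − x_{i+1}·y_i:
  70, -28, 62, 113  ⇒  2A = 217, A = 108.5.
Then Σ (y_i + y_{i+1})·c_i = -1610, so ȳ = -1610 / (6·108.5) = -230/93.

-230/93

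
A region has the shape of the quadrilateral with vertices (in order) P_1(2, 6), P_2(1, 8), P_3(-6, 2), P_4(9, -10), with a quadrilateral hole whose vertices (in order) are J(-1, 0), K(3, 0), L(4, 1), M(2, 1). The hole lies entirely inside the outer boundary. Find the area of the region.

85

Outer boundary:
P_1→P_2: (2)(8) − (1)(6) = 10
P_2→P_3: (1)(2) − (-6)(8) = 50
P_3→P_4: (-6)(-10) − (9)(2) = 42
P_4→P_1: (9)(6) − (2)(-10) = 74
Σ = 176
Area = |Σ|/2 = 88.
Hole:
Apply the surveyor's formula: 2A = Σ (x_i·y_{i+1} − x_{i+1}·y_i), indices taken mod 4.
Σ = (0) + (3) + (2) + (1) = 6
Area = |Σ|/2 = 3.
Net area = 88 − 3 = 85.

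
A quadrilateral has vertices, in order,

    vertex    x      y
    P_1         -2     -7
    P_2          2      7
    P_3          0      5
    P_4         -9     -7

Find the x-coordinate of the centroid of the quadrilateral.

Apply the shoelace formula. First the cross-terms c_i = x_i·y_{i+1} − x_{i+1}·y_i:
  0, 10, 45, 49  ⇒  2A = 104, A = 52.
Then Σ (x_i + x_{i+1})·c_i = -924, so x̄ = -924 / (6·52) = -77/26.

-77/26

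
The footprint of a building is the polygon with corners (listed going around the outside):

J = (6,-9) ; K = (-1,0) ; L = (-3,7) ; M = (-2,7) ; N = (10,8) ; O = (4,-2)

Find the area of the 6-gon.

Apply Gauss's area formula: 2A = Σ (x_i·y_{i+1} − x_{i+1}·y_i), indices taken mod 6.
Σ = (-9) + (-7) + (-7) + (-86) + (-52) + (-24) = -185
Area = |Σ|/2 = 92.5.

92.5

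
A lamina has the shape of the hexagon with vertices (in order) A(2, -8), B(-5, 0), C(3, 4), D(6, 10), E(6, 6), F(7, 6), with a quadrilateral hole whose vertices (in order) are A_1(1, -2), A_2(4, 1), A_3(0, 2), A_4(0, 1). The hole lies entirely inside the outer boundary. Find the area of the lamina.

68

Outer boundary:
Apply the shoelace formula: 2A = Σ (x_i·y_{i+1} − x_{i+1}·y_i), indices taken mod 6.
Cross-terms: -40, -20, 6, -24, -6, -68  ⇒  Σ = -152
Area = |Σ|/2 = 76.
Hole:
Cross-terms: 9, 8, 0, -1  ⇒  Σ = 16
Area = |Σ|/2 = 8.
Net area = 76 − 8 = 68.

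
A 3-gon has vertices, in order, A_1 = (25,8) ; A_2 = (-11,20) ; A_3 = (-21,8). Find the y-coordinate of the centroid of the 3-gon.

12

Apply the shoelace (surveyor's) formula. First the cross-terms c_i = x_i·y_{i+1} − x_{i+1}·y_i:
  588, 332, -368  ⇒  2A = 552, A = 276.
Then Σ (y_i + y_{i+1})·c_i = 19872, so ȳ = 19872 / (6·276) = 12.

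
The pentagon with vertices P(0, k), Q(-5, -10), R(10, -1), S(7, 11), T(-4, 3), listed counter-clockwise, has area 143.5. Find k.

The doubled signed area Σ (x_i y_{i+1} − x_{i+1} y_i) is linear in k.
With k=0 it equals 287; the coefficient of k is 1 (from the two edges through P).
So 1·k + 287 = 2·143.5 = 287 ⇒ k = 0.

0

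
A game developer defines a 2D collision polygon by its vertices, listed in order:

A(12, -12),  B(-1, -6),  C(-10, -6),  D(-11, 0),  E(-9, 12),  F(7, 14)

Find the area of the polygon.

Σ = (-84) + (-54) + (-66) + (-132) + (-210) + (-252) = -798
Area = |Σ|/2 = 399.

399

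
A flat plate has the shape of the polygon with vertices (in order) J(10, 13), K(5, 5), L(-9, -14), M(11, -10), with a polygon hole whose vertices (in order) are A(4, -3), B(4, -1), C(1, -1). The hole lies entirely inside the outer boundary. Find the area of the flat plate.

Outer boundary:
Cross-terms: -15, -25, 244, 243  ⇒  Σ = 447
Area = |Σ|/2 = 223.5.
Hole:
Apply the surveyor's formula: 2A = Σ (x_i·y_{i+1} − x_{i+1}·y_i), indices taken mod 3.
Cross-terms: 8, -3, 1  ⇒  Σ = 6
Area = |Σ|/2 = 3.
Net area = 223.5 − 3 = 220.5.

220.5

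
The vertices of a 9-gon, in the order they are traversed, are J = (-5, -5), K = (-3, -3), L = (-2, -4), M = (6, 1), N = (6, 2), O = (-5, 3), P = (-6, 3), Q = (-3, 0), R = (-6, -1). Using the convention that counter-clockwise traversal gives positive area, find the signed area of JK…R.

Apply the shoelace formula: 2A = Σ (x_i·y_{i+1} − x_{i+1}·y_i), indices taken mod 9.
J→K: (-5)(-3) − (-3)(-5) = 0
K→L: (-3)(-4) − (-2)(-3) = 6
L→M: (-2)(1) − (6)(-4) = 22
M→N: (6)(2) − (6)(1) = 6
N→O: (6)(3) − (-5)(2) = 28
O→P: (-5)(3) − (-6)(3) = 3
P→Q: (-6)(0) − (-3)(3) = 9
Q→R: (-3)(-1) − (-6)(0) = 3
R→J: (-6)(-5) − (-5)(-1) = 25
Σ = 102
Signed area = Σ/2 = 51 (positive ⇒ counter-clockwise traversal).

51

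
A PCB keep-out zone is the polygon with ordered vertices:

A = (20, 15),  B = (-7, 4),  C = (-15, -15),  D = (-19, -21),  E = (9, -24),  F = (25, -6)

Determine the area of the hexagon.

Apply the shoelace (surveyor's) formula: 2A = Σ (x_i·y_{i+1} − x_{i+1}·y_i), indices taken mod 6.
Cross-terms: 185, 165, 30, 645, 546, 495  ⇒  Σ = 2066
Area = |Σ|/2 = 1033.

1033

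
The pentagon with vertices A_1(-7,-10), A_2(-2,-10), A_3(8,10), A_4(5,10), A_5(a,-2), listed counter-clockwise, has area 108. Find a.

Write out the shoelace sum; only the two edges meeting at A_5 involve a:
2·Area = [(5·(-2) − a·10) + (a·(-10) − (-7)·(-2))] + 140
       = -20·a + 116 = 216
⇒ a = -5.

-5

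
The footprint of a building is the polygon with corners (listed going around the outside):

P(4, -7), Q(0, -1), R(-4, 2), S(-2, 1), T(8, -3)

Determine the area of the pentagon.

27

Apply the shoelace formula: 2A = Σ (x_i·y_{i+1} − x_{i+1}·y_i), indices taken mod 5.
P→Q: (4)(-1) − (0)(-7) = -4
Q→R: (0)(2) − (-4)(-1) = -4
R→S: (-4)(1) − (-2)(2) = 0
S→T: (-2)(-3) − (8)(1) = -2
T→P: (8)(-7) − (4)(-3) = -44
Σ = -54
Area = |Σ|/2 = 27.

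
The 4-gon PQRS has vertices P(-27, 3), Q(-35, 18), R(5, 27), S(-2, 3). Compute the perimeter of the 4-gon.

108

|PQ| = √((-8)² + (15)²) = √289 = 17
|QR| = √((40)² + (9)²) = √1681 = 41
|RS| = √((-7)² + (-24)²) = √625 = 25
|SP| = √((-25)² + (0)²) = √625 = 25
Perimeter = 17 + 41 + 25 + 25 = 108.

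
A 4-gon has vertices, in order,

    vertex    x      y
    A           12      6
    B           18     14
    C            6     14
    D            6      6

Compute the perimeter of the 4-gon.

36

|AB| = √((6)² + (8)²) = √100 = 10
|BC| = √((-12)² + (0)²) = √144 = 12
|CD| = √((0)² + (-8)²) = √64 = 8
|DA| = √((6)² + (0)²) = √36 = 6
Perimeter = 10 + 12 + 8 + 6 = 36.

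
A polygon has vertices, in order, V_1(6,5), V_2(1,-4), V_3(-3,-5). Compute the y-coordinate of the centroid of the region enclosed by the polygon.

-4/3

Apply the shoelace (surveyor's) formula. First the cross-terms c_i = x_i·y_{i+1} − x_{i+1}·y_i:
  -29, -17, 15  ⇒  2A = -31, A = -15.5.
Then Σ (y_i + y_{i+1})·c_i = 124, so ȳ = 124 / (6·(-15.5)) = -4/3.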